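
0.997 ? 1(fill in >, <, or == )<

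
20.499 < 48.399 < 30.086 False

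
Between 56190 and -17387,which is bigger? 56190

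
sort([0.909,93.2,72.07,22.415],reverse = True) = [93.2,72.07,22.415,0.909]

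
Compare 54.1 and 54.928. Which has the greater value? 54.928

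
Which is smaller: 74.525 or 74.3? 74.3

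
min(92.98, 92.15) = 92.15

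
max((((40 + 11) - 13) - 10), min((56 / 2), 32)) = 28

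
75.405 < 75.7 True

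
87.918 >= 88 False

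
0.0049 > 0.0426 False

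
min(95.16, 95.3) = 95.16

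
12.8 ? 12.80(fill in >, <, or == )==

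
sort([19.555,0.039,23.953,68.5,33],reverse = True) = [68.5,33,23.953,19.555,0.039]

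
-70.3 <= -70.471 False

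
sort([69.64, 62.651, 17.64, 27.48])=[17.64, 27.48, 62.651, 69.64]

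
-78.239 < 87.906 True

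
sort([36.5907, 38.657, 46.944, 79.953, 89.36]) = [36.5907, 38.657, 46.944, 79.953, 89.36]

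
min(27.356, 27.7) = 27.356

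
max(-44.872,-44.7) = -44.7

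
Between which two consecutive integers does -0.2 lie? -1 and 0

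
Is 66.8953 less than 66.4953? No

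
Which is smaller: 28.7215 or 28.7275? 28.7215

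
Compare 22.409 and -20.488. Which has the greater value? 22.409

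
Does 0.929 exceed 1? No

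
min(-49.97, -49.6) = -49.97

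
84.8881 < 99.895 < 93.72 False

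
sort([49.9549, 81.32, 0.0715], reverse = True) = [81.32, 49.9549, 0.0715]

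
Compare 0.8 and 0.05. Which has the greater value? 0.8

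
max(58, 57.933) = 58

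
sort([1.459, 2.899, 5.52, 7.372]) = [1.459, 2.899, 5.52, 7.372]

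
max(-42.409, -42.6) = -42.409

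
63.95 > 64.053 False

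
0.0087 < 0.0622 True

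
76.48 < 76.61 True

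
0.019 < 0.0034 False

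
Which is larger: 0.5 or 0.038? 0.5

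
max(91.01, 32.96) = 91.01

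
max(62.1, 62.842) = 62.842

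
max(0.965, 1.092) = 1.092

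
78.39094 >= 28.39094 True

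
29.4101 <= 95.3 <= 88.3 False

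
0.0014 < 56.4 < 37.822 False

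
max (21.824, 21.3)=21.824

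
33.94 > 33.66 True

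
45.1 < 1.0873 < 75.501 False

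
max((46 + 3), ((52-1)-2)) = 49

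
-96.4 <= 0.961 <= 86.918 True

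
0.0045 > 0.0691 False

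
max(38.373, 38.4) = 38.4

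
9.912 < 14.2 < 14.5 True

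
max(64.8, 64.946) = 64.946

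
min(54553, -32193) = -32193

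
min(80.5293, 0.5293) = 0.5293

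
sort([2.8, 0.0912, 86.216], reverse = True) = [86.216, 2.8, 0.0912]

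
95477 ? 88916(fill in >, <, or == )>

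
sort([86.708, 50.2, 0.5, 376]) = [0.5, 50.2, 86.708, 376]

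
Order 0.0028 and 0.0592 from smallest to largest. 0.0028,0.0592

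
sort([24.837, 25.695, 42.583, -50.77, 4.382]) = [-50.77, 4.382, 24.837, 25.695, 42.583]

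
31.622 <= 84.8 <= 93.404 True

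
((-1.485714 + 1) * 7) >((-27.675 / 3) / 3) False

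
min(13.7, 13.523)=13.523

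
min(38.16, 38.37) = 38.16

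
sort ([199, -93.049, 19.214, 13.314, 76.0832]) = [-93.049, 13.314, 19.214, 76.0832, 199]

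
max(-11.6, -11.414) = -11.414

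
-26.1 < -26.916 False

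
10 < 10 False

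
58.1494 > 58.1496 False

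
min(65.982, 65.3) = 65.3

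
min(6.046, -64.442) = -64.442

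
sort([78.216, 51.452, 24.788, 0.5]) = [0.5, 24.788, 51.452, 78.216]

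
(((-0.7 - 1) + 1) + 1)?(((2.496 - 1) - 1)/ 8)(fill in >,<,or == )>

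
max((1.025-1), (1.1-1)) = 0.1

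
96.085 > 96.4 False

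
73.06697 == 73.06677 False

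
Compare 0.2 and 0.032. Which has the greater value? 0.2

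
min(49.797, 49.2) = 49.2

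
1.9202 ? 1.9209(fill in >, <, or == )<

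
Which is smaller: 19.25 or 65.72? 19.25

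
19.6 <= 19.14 False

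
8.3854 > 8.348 True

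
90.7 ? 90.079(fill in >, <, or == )>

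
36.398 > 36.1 True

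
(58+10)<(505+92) True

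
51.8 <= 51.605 False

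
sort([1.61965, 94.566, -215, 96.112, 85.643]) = [-215, 1.61965, 85.643, 94.566, 96.112]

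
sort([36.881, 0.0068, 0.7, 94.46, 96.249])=[0.0068, 0.7, 36.881, 94.46, 96.249]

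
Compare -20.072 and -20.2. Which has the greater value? -20.072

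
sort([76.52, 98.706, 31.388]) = [31.388, 76.52, 98.706]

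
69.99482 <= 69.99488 True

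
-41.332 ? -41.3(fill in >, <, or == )<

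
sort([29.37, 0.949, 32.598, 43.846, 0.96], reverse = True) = [43.846, 32.598, 29.37, 0.96, 0.949]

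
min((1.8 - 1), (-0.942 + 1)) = 0.058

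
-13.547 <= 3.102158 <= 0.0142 False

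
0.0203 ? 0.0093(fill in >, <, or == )>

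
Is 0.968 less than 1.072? Yes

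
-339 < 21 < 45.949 True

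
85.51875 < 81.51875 False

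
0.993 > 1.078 False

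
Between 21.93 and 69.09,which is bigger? 69.09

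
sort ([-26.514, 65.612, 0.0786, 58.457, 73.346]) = [-26.514, 0.0786, 58.457, 65.612, 73.346]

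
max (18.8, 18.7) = 18.8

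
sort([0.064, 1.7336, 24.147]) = [0.064, 1.7336, 24.147]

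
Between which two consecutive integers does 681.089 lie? 681 and 682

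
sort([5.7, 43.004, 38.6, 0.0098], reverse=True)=[43.004, 38.6, 5.7, 0.0098]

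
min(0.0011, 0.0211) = 0.0011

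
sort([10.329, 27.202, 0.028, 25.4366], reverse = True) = [27.202, 25.4366, 10.329, 0.028]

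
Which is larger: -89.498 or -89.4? -89.4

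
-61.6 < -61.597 True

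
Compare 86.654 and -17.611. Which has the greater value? 86.654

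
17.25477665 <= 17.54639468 True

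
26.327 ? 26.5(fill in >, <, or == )<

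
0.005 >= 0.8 False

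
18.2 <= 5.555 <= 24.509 False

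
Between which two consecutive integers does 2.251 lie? 2 and 3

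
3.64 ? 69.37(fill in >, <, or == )<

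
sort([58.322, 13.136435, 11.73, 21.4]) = [11.73, 13.136435, 21.4, 58.322]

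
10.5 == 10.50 True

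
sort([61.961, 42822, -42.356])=[-42.356, 61.961, 42822]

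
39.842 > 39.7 True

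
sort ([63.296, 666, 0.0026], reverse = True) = [666, 63.296, 0.0026]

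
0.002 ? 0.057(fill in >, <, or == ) <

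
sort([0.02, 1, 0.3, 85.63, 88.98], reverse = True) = [88.98, 85.63, 1, 0.3, 0.02]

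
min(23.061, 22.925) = 22.925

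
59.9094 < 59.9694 True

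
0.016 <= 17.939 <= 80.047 True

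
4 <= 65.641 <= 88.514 True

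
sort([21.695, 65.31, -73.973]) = [-73.973, 21.695, 65.31]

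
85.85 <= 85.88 True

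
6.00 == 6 True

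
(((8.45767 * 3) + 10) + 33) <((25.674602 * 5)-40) True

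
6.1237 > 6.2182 False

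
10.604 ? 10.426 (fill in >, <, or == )>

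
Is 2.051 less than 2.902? Yes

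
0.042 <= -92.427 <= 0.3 False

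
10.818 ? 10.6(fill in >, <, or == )>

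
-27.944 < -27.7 True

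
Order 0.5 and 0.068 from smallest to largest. 0.068, 0.5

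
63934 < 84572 True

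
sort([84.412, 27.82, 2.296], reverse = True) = [84.412, 27.82, 2.296]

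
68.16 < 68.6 True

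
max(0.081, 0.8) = 0.8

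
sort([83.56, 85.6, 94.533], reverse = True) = [94.533, 85.6, 83.56]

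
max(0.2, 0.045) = 0.2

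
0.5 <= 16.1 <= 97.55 True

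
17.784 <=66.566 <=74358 True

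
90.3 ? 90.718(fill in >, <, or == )<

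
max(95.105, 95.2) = 95.2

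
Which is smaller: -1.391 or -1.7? -1.7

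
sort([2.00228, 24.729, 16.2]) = [2.00228, 16.2, 24.729]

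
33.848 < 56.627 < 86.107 True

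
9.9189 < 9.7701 False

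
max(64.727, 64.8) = 64.8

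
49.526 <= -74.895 False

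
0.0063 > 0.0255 False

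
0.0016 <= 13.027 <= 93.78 True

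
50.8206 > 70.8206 False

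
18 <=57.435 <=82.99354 True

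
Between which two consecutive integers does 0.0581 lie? 0 and 1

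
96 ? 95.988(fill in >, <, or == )>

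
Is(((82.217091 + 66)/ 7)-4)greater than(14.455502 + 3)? No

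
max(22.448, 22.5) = 22.5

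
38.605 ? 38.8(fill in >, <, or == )<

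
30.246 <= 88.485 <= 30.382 False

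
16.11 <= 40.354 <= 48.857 True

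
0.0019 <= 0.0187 True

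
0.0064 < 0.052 True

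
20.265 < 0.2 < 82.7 False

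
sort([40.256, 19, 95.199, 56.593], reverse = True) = [95.199, 56.593, 40.256, 19]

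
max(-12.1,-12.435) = -12.1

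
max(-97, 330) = 330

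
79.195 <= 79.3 True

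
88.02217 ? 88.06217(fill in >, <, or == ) <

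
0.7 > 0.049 True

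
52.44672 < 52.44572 False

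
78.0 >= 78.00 True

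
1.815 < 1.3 False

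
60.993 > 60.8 True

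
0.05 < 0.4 True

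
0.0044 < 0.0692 True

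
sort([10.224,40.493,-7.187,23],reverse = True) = [40.493,23,10.224,-7.187]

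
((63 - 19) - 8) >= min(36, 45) True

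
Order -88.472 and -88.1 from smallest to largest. -88.472, -88.1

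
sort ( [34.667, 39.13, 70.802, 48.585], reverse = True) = [70.802, 48.585, 39.13, 34.667]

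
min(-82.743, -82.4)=-82.743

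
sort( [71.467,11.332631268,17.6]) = [11.332631268,17.6,71.467]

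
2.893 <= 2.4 False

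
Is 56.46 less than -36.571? No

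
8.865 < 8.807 False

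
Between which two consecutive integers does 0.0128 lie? 0 and 1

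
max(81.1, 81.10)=81.10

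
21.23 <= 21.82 True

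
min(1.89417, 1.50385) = 1.50385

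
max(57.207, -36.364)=57.207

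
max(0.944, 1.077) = 1.077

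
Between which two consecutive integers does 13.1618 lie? 13 and 14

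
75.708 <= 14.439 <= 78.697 False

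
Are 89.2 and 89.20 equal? Yes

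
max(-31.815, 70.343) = 70.343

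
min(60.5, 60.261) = 60.261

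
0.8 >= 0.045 True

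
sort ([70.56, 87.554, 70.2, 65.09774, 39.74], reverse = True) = [87.554, 70.56, 70.2, 65.09774, 39.74]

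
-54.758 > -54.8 True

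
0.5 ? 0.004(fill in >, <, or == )>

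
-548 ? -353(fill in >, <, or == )<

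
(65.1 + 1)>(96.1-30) False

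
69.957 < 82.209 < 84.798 True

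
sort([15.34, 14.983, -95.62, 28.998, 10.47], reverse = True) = [28.998, 15.34, 14.983, 10.47, -95.62]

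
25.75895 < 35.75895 True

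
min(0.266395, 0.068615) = 0.068615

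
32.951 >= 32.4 True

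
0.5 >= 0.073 True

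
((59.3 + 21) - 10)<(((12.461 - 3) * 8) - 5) True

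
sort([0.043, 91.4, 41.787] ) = [0.043, 41.787, 91.4]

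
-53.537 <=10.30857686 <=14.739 True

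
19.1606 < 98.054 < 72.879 False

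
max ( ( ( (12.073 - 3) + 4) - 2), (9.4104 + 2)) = 11.4104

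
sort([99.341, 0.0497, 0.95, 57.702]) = [0.0497, 0.95, 57.702, 99.341]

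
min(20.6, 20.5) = 20.5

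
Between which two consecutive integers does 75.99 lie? 75 and 76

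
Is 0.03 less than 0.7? Yes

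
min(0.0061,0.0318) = 0.0061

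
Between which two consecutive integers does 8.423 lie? 8 and 9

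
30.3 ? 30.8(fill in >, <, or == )<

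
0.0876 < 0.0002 False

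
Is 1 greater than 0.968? Yes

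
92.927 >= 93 False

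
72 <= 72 True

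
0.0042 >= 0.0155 False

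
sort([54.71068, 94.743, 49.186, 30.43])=[30.43, 49.186, 54.71068, 94.743]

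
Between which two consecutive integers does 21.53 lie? 21 and 22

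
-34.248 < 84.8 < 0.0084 False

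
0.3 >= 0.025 True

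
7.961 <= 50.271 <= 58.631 True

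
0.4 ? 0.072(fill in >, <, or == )>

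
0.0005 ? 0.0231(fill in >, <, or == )<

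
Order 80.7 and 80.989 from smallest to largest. 80.7, 80.989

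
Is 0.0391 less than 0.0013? No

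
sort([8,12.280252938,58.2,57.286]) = [8,12.280252938,57.286,58.2]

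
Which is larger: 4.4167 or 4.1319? 4.4167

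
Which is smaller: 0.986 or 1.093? 0.986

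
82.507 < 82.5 False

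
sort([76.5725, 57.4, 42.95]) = [42.95, 57.4, 76.5725]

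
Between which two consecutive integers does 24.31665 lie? 24 and 25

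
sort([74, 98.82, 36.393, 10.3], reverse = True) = [98.82, 74, 36.393, 10.3]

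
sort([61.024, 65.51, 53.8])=[53.8, 61.024, 65.51]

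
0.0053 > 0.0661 False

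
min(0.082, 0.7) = 0.082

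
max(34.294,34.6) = 34.6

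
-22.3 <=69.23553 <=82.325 True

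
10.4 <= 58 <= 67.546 True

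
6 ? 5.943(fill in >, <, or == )>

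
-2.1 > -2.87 True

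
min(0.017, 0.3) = 0.017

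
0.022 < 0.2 True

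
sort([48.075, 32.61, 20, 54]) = [20, 32.61, 48.075, 54]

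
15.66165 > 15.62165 True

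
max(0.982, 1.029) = 1.029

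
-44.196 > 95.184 False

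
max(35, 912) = 912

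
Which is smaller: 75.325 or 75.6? 75.325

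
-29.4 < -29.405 False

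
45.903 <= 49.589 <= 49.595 True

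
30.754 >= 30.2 True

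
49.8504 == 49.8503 False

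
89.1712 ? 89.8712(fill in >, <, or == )<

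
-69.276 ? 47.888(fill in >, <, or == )<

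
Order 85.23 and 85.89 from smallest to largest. 85.23, 85.89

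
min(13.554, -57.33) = -57.33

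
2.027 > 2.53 False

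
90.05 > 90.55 False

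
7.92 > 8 False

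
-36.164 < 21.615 True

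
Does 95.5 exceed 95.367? Yes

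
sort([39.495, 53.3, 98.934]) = [39.495, 53.3, 98.934]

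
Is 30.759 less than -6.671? No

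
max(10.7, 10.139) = 10.7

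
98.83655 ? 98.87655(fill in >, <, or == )<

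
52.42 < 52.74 True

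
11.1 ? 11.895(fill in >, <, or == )<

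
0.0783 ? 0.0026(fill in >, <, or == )>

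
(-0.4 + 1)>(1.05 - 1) True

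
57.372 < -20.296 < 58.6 False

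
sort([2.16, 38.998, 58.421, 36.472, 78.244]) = [2.16, 36.472, 38.998, 58.421, 78.244]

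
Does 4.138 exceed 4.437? No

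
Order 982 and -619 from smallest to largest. -619, 982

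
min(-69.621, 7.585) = -69.621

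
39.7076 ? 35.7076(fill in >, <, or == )>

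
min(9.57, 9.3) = 9.3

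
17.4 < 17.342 False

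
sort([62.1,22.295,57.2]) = [22.295,57.2,62.1]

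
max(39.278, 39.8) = 39.8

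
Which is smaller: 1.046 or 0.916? 0.916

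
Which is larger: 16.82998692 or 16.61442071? 16.82998692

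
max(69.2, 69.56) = 69.56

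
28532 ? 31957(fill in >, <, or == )<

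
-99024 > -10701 False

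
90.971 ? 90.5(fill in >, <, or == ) >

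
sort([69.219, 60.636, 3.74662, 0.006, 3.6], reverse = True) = [69.219, 60.636, 3.74662, 3.6, 0.006]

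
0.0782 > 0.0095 True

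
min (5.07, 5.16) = 5.07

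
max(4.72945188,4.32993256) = 4.72945188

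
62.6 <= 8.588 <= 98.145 False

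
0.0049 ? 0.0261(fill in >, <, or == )<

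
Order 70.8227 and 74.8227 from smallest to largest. 70.8227, 74.8227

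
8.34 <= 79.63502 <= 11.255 False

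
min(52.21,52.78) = 52.21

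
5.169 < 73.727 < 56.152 False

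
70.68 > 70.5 True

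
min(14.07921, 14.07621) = 14.07621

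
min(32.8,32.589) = 32.589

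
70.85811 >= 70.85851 False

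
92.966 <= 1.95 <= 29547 False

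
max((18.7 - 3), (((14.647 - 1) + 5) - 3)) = 15.7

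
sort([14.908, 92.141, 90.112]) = [14.908, 90.112, 92.141]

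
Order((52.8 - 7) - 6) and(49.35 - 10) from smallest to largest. (49.35 - 10), ((52.8 - 7) - 6)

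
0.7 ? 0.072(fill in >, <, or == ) >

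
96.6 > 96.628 False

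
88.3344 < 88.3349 True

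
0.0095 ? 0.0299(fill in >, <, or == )<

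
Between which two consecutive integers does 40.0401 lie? 40 and 41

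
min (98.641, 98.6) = 98.6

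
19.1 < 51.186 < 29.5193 False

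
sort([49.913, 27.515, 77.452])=[27.515, 49.913, 77.452]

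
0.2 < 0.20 False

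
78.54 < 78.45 False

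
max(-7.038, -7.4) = -7.038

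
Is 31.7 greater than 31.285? Yes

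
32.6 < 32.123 False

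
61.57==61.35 False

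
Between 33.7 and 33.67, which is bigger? 33.7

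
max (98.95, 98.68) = 98.95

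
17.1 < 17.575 True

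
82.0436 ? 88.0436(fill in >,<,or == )<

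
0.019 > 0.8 False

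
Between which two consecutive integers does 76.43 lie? 76 and 77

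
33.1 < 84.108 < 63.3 False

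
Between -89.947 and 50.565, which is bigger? 50.565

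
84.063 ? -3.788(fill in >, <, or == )>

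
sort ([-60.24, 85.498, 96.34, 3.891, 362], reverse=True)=[362, 96.34, 85.498, 3.891, -60.24]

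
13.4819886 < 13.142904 False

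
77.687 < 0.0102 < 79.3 False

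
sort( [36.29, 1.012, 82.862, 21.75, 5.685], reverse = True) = [82.862, 36.29, 21.75, 5.685, 1.012]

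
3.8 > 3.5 True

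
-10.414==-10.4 False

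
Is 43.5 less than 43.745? Yes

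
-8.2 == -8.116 False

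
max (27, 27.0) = 27.0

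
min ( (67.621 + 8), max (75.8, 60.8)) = 75.621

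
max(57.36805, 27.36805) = 57.36805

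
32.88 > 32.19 True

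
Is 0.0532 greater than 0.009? Yes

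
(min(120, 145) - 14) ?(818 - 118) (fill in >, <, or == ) <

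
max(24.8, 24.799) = 24.8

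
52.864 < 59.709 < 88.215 True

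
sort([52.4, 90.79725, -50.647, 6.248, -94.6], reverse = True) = [90.79725, 52.4, 6.248, -50.647, -94.6]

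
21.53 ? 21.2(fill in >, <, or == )>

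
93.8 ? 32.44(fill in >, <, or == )>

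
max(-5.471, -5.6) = -5.471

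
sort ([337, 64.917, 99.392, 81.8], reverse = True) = [337, 99.392, 81.8, 64.917]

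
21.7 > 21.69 True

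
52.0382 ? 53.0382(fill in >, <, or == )<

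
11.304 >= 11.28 True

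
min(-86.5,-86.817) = -86.817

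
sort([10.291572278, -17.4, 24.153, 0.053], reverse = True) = [24.153, 10.291572278, 0.053, -17.4]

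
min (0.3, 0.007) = 0.007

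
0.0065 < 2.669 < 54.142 True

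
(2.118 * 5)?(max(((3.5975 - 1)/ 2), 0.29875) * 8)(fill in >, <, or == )>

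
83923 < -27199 False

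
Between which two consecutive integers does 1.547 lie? 1 and 2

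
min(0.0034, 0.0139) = 0.0034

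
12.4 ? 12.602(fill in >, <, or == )<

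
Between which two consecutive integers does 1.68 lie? 1 and 2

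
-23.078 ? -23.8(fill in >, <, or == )>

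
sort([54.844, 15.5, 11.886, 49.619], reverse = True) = [54.844, 49.619, 15.5, 11.886]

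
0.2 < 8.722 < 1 False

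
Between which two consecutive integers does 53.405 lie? 53 and 54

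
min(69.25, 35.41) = 35.41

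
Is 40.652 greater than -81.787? Yes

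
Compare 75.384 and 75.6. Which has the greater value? 75.6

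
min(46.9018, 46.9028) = 46.9018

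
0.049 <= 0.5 True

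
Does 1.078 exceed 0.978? Yes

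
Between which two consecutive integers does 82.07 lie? 82 and 83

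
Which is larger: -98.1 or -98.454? -98.1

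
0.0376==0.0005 False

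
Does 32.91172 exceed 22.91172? Yes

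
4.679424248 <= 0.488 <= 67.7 False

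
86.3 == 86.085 False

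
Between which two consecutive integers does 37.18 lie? 37 and 38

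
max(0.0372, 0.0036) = 0.0372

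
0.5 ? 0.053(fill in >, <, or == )>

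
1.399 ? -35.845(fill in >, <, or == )>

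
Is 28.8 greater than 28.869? No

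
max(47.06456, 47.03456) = 47.06456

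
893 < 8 False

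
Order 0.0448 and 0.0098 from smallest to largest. 0.0098, 0.0448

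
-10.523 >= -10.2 False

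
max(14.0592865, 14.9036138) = 14.9036138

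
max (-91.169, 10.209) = 10.209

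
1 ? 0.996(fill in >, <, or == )>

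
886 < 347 False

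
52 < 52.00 False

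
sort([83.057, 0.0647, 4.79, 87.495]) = [0.0647, 4.79, 83.057, 87.495]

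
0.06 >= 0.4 False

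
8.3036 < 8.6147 True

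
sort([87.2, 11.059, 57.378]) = [11.059, 57.378, 87.2]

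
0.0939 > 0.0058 True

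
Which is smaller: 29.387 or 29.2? 29.2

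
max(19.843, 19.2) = 19.843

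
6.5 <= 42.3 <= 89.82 True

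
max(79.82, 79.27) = 79.82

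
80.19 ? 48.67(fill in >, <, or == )>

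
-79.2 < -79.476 False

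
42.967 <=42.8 False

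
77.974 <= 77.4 False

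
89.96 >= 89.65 True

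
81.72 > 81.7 True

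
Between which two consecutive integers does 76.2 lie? 76 and 77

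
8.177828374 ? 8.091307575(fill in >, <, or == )>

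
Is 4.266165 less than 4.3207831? Yes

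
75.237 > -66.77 True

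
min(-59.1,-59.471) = -59.471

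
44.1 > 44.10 False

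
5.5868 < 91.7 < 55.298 False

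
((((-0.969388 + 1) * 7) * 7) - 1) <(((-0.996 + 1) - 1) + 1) False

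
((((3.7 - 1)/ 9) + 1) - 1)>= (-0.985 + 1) True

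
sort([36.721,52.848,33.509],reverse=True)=[52.848,36.721,33.509]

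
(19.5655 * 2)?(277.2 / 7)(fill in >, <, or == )<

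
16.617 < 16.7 True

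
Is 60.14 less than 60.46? Yes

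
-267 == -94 False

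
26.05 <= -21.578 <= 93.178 False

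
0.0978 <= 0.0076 False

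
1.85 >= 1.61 True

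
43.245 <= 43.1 False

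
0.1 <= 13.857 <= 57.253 True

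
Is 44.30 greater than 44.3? No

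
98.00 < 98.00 False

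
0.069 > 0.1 False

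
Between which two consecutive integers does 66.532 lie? 66 and 67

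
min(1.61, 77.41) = 1.61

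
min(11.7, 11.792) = 11.7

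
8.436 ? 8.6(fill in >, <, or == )<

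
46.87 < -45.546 False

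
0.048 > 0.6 False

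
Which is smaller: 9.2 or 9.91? 9.2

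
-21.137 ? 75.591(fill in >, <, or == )<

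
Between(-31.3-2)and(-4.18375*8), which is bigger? (-31.3-2)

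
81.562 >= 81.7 False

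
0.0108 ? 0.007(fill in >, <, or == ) >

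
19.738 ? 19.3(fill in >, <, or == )>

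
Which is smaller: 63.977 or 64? 63.977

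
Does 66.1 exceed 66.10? No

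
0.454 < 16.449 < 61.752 True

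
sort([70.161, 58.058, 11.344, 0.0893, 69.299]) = [0.0893, 11.344, 58.058, 69.299, 70.161]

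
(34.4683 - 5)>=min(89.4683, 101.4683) False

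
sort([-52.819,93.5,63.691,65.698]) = [-52.819,63.691,65.698,93.5]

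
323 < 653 True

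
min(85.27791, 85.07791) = 85.07791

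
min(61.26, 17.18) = 17.18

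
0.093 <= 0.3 True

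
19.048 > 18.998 True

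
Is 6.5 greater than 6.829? No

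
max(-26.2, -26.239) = -26.2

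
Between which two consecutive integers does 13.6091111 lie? 13 and 14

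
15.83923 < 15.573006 False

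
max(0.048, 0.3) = 0.3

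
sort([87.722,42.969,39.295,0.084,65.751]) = [0.084,39.295,42.969,65.751,87.722]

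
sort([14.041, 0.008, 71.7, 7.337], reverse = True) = [71.7, 14.041, 7.337, 0.008]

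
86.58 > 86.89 False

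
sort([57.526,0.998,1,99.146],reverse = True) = [99.146,57.526,1,0.998]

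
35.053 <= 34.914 False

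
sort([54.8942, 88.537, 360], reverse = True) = [360, 88.537, 54.8942]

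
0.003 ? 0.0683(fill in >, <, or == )<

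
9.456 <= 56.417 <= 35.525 False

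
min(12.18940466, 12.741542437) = 12.18940466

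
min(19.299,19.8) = 19.299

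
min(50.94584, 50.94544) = 50.94544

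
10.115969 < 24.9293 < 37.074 True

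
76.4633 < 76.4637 True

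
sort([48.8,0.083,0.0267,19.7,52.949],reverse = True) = [52.949,48.8,19.7,0.083,0.0267]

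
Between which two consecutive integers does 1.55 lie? 1 and 2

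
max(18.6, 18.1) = 18.6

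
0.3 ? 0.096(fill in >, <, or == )>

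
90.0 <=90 True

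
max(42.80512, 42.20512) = 42.80512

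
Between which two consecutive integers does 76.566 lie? 76 and 77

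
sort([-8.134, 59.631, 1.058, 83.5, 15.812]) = [-8.134, 1.058, 15.812, 59.631, 83.5]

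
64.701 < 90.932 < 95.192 True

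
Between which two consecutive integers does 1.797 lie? 1 and 2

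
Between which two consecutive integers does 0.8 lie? 0 and 1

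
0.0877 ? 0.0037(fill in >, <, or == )>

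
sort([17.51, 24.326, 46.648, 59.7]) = [17.51, 24.326, 46.648, 59.7]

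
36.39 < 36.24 False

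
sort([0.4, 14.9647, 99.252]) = [0.4, 14.9647, 99.252]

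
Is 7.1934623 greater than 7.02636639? Yes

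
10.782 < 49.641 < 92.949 True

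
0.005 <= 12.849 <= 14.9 True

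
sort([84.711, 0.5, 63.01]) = [0.5, 63.01, 84.711]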